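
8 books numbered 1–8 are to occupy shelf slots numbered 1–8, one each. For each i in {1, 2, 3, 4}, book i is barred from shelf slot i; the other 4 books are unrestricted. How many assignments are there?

24024

Let Aᵢ (for 1 ≤ i ≤ 4) be the placements that put book i in its forbidden shelf slot. Any j of these fix j positions, leaving (8−j)! ways to fill the rest, and there are C(4,j) ways to pick which j.
By inclusion–exclusion, the number of valid placements is Σ_{j=0}^{4} (−1)^j C(4,j)·(8−j)!.
Computing: 40320 − 20160 + 4320 − 480 + 24 = 24024.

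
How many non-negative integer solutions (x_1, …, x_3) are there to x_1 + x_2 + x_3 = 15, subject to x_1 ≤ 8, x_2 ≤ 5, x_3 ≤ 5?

Ignoring the caps, the number of non-negative solutions to x_1+…+x_3 = 15 is C(17,2) = 136.
Subtract solutions that violate a single cap (substitute x_i' = x_i − (cap_i+1)): x_1 ≥ 9 gives C(8,2) = 28; x_2 ≥ 6 gives C(11,2) = 55; x_3 ≥ 6 gives C(11,2) = 55. Together 138.
Add back pairs where two caps are both exceeded: 1 + 1 + 10 = 12.
By inclusion–exclusion the count is 136 − 138 + 12 = 10.

10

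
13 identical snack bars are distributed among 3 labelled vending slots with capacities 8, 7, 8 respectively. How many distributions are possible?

54

Without the upper bounds there are C(15,2) = 105 ways to split 13 among 3 vending slots.
Subtract solutions that violate a single cap (substitute x_i' = x_i − (cap_i+1)): x_1 ≥ 9 gives C(6,2) = 15; x_2 ≥ 8 gives C(7,2) = 21; x_3 ≥ 9 gives C(6,2) = 15. Together 51.
No two caps can be exceeded simultaneously, so the pair terms are all 0.
By inclusion–exclusion the count is 105 − 51 + 0 = 54.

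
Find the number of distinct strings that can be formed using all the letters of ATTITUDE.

6720

Letter multiplicities in ATTITUDE: A×1, D×1, E×1, I×1, T×3, U×1.
Dividing 8! = 40320 by 3! = 6 for the repeated letters gives 6720.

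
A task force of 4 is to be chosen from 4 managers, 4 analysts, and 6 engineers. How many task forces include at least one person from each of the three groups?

528

Total 4-person selections from all 14: C(14,4) = 1001.
Subtract selections that omit an entire group: no managers → C(10,4) = 210; no analysts → C(10,4) = 210; no engineers → C(8,4) = 70.
Add back selections omitting two groups (i.e. drawn from a single group): C(4,4) + C(4,4) + C(6,4) = 17.
By inclusion–exclusion: 1001 − 490 + 17 = 528.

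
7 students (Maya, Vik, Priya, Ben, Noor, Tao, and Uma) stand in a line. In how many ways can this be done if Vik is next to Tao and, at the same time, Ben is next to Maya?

480

Treat {Vik,Tao} as one block (2 orders) and {Ben,Maya} as another (2 orders).
That leaves 5 units to arrange: 2 × 2 × 5! = 4 × 120 = 480.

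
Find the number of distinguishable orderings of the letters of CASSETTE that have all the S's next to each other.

Treat the 2 copies of S as a single block. The multiset to arrange is then {SS, A, C, E, E, T, T}, 7 items in all.
That gives (7)!/(2!·2!) = 1260 arrangements.

1260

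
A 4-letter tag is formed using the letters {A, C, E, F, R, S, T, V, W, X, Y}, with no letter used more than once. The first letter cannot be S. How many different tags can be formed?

7200

The first letter has 11−1 = 10 choices (anything except S).
The remaining 3 letters are filled from the other 10 symbols without repetition: 10 × 9 × 8 = 720.
Total: 10 × 720 = 7200.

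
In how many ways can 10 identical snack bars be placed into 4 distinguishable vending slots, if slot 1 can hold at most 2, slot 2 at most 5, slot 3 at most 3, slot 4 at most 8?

By stars and bars, unrestricted non-negative solutions to x_1+…+x_4 = 10 number C(10+3,3) = 286.
Subtract solutions that violate a single cap (substitute x_i' = x_i − (cap_i+1)): x_1 ≥ 3 gives C(10,3) = 120; x_2 ≥ 6 gives C(7,3) = 35; x_3 ≥ 4 gives C(9,3) = 84; x_4 ≥ 9 gives C(4,3) = 4. Together 243.
Add back pairs where two caps are both exceeded: 4 + 20 + 0 + 1 + 0 + 0 = 25.
By inclusion–exclusion the count is 286 − 243 + 25 = 68.

68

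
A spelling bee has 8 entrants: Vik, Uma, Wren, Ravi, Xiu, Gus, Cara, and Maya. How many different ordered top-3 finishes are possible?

336

There are 8 choices for 1st place, 7 for 2nd, and 6 for 3rd.
That gives 8 × 7 × 6 = 336.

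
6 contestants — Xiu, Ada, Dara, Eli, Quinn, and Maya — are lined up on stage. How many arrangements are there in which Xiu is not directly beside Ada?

480

There are 6! = 720 arrangements in all. If Xiu and Ada are adjacent, merging them into one block gives 2·(5)! = 240 arrangements.
So 720 − 240 = 480 arrangements keep them apart.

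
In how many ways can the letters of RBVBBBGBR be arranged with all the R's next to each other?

336

Treat the 2 copies of R as a single block. The multiset to arrange is then {RR, B, B, B, B, B, G, V}, 8 items in all.
That gives (8)!/(5!) = 336 arrangements.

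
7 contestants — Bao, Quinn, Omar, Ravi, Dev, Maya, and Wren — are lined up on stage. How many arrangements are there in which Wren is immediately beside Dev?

Place the 5 others and the Wren-Dev pair as 6 objects in a line; the pair has 2 internal arrangements.
So the count is 2·(6)! = 1440.

1440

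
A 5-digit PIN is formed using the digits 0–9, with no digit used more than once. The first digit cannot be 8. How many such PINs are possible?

27216

The first digit has 10−1 = 9 choices (anything except 8).
The remaining 4 digits are filled from the other 9 symbols without repetition: 9 × 8 × 7 × 6 = 3024.
Total: 9 × 3024 = 27216.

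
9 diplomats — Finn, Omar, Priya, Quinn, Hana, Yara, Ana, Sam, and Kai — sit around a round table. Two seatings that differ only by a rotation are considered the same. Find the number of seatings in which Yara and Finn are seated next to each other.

10080

Glue Yara and Finn into a block (2 internal orders). Seating 8 units around a circle gives (7)! arrangements.
So 2 × (7)! = 2 × 5040 = 10080.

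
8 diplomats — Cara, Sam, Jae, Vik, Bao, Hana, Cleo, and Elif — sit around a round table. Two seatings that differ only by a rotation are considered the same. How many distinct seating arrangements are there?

Fix one person's seat to break rotational symmetry; the remaining 7 people can be arranged in (7)! = 5040 ways.

5040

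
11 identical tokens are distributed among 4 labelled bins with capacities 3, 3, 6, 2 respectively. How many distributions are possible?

By stars and bars, unrestricted non-negative solutions to x_1+…+x_4 = 11 number C(11+3,3) = 364.
Subtract solutions that violate a single cap (substitute x_i' = x_i − (cap_i+1)): x_1 ≥ 4 gives C(10,3) = 120; x_2 ≥ 4 gives C(10,3) = 120; x_3 ≥ 7 gives C(7,3) = 35; x_4 ≥ 3 gives C(11,3) = 165. Together 440.
Add back pairs where two caps are both exceeded: 20 + 1 + 35 + 1 + 35 + 4 = 96.
Subtract triples: 0 + 1 + 0 + 0 = 1.
By inclusion–exclusion the count is 364 − 440 + 96 − 1 = 19.

19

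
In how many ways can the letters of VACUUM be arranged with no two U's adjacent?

There are 6!/(2!) = 360 arrangements of VACUUM in total.
If the two U's are adjacent, glue them into one block, leaving 5 items to arrange: (5)! = 120 ways.
Subtracting, 360 − 120 = 240 arrangements keep the U's apart.

240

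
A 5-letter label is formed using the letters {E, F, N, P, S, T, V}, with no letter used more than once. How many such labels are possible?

Choose and order 5 of the 7 symbols: the first letter has 7 options, the next 6, and so on down to 3.
That product is 7 × 6 × 5 × 4 × 3 = 2520.

2520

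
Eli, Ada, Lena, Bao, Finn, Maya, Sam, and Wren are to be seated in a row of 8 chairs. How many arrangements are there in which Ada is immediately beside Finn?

Glue Ada and Finn into one block (2 internal orders), leaving 7 units to arrange in a row.
That gives 2 × 7! = 2 × 5040 = 10080.

10080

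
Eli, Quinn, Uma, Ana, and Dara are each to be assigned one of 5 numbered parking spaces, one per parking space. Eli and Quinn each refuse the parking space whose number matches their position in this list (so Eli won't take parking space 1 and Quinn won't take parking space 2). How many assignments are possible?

78

Let Aᵢ (for i ∈ {1, 2}) be the placements that put person i in their forbidden parking space. Any j of these fix j positions, leaving (5−j)! ways to fill the rest, and there are C(2,j) ways to pick which j.
By inclusion–exclusion, the number of valid placements is Σ_{j=0}^{2} (−1)^j C(2,j)·(5−j)!.
Computing: 120 − 48 + 6 = 78.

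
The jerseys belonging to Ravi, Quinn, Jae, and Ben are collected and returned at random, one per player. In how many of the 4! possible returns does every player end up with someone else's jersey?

9

This is the derangement count D_4: permutations of 4 items with no fixed point.
By inclusion–exclusion this is Σ_{j=0}^{4} (−1)^j C(4,j)·(4−j)!.
Computing: 24 − 24 + 12 − 4 + 1 = 9.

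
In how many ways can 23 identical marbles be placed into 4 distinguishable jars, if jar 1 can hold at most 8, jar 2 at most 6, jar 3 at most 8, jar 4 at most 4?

20

Ignoring the caps, the number of non-negative solutions to x_1+…+x_4 = 23 is C(26,3) = 2600.
Subtract solutions that violate a single cap (substitute x_i' = x_i − (cap_i+1)): x_1 ≥ 9 gives C(17,3) = 680; x_2 ≥ 7 gives C(19,3) = 969; x_3 ≥ 9 gives C(17,3) = 680; x_4 ≥ 5 gives C(21,3) = 1330. Together 3659.
Add back pairs where two caps are both exceeded: 120 + 56 + 220 + 120 + 364 + 220 = 1100.
Subtract triples: 0 + 10 + 1 + 10 = 21.
By inclusion–exclusion the count is 2600 − 3659 + 1100 − 21 = 20.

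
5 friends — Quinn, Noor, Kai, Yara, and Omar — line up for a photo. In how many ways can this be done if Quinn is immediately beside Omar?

Treat {Quinn, Omar} as a single unit. There are 4 units to order, and the pair itself can be ordered 2 ways.
That gives 2 × 4! = 2 × 24 = 48.

48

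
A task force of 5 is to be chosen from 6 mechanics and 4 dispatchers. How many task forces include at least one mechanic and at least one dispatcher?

246

Total 5-person selections from all 10: C(10,5) = 252.
Selections missing a whole group: no mechanics → C(4,5) = 0; no dispatchers → C(6,5) = 6.
Both groups omitted at once is impossible, so 252 − 6 = 246.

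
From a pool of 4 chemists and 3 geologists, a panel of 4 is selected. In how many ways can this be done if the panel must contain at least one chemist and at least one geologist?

With no constraint there are C(7,4) = 35 possible selections.
Subtract selections that omit an entire group: no chemists → C(3,4) = 0; no geologists → C(4,4) = 1.
Both groups omitted at once is impossible, so 35 − 1 = 34.

34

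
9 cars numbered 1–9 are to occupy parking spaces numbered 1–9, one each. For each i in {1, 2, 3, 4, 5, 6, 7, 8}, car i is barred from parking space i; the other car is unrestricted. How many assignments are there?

Let Aᵢ (for 1 ≤ i ≤ 8) be the placements that put car i in its forbidden parking space. Any j of these fix j positions, leaving (9−j)! ways to fill the rest, and there are C(8,j) ways to pick which j.
By inclusion–exclusion, the number of valid placements is Σ_{j=0}^{8} (−1)^j C(8,j)·(9−j)!.
Computing: 362880 − 322560 + 141120 − 40320 + 8400 − 1344 + 168 − 16 + 1 = 148329.

148329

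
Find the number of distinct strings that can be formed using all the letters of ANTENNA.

Letter multiplicities in ANTENNA: A×2, E×1, N×3, T×1.
Dividing 7! = 5040 by 3!·2! = 12 for the repeated letters gives 420.

420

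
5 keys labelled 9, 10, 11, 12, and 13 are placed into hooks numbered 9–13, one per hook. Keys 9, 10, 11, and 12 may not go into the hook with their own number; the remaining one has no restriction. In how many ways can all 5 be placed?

Let Aᵢ (for 9 ≤ i ≤ 12) be the placements that put key i in its forbidden hook. Any j of these fix j positions, leaving (5−j)! ways to fill the rest, and there are C(4,j) ways to pick which j.
By inclusion–exclusion, the number of valid placements is Σ_{j=0}^{4} (−1)^j C(4,j)·(5−j)!.
Computing: 120 − 96 + 36 − 8 + 1 = 53.

53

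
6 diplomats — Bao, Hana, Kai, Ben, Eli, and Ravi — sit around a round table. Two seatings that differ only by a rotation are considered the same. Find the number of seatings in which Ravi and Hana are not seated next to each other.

Without the restriction there are (5)! = 120 seatings.
Those with Ravi next to Hana: fuse the pair into one unit and seat 5 units around a circle — 2·(4)! = 48.
Subtracting, 120 − 48 = 72.

72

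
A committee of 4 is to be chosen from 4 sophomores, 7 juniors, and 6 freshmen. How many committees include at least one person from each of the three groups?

Unrestricted: C(17,4) = 2380 ways to pick any 4 of the 17.
Subtract selections that omit an entire group: no sophomores → C(13,4) = 715; no juniors → C(10,4) = 210; no freshmen → C(11,4) = 330.
Add back selections omitting two groups (i.e. drawn from a single group): C(4,4) + C(7,4) + C(6,4) = 51.
By inclusion–exclusion: 2380 − 1255 + 51 = 1176.

1176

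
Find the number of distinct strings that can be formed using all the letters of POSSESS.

POSSESS has 7 letters with S appearing 4 times.
The number of distinct arrangements is 7!/(4!) = 5040/24 = 210.

210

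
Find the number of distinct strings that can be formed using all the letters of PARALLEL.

PARALLEL has 8 letters with A appearing twice and L appearing 3 times.
So there are 8! / (3!·2!) = 3360 distinguishable arrangements.

3360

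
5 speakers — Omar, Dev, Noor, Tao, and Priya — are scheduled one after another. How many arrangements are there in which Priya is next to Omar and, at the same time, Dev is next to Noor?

24

Treat {Priya,Omar} as one block (2 orders) and {Dev,Noor} as another (2 orders).
That leaves 3 units to arrange: 2 × 2 × 3! = 4 × 6 = 24.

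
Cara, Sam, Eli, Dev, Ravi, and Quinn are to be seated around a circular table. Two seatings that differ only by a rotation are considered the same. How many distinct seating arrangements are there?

Seat Cara anywhere (absorbing the rotational symmetry), then permute the other 5: (5)! = 120.

120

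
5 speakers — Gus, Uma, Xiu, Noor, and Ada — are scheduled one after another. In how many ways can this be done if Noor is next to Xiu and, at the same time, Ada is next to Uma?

24

Treat {Noor,Xiu} as one block (2 orders) and {Ada,Uma} as another (2 orders).
That leaves 3 units to arrange: 2 × 2 × 3! = 4 × 6 = 24.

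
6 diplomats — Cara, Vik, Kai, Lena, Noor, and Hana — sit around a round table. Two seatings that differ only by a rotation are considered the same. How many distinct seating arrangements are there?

120

Seat Cara anywhere (absorbing the rotational symmetry), then permute the other 5: (5)! = 120.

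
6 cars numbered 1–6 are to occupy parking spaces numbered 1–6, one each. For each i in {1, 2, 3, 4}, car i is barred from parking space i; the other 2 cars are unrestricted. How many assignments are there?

Let Aᵢ (for 1 ≤ i ≤ 4) be the placements that put car i in its forbidden parking space. Any j of these fix j positions, leaving (6−j)! ways to fill the rest, and there are C(4,j) ways to pick which j.
By inclusion–exclusion, the number of valid placements is Σ_{j=0}^{4} (−1)^j C(4,j)·(6−j)!.
Computing: 720 − 480 + 144 − 24 + 2 = 362.

362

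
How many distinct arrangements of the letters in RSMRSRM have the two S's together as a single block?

60

Treat the 2 copies of S as a single block. The multiset to arrange is then {SS, M, M, R, R, R}, 6 items in all.
That gives (6)!/(3!·2!) = 60 arrangements.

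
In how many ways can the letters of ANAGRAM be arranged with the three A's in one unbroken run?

120

Treat the 3 copies of A as a single block. The multiset to arrange is then {AAA, G, M, N, R}, 5 items in all.
All 5 items are distinct, so there are (5)! = 120 arrangements.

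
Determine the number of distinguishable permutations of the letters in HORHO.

30

HORHO has 5 letters with H appearing twice and O appearing twice.
So there are 5! / (2!·2!) = 30 distinguishable arrangements.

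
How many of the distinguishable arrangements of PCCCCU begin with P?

5

Fix P in the first position and arrange the remaining 5 letters.
Those 5 letters have C appearing 4 times, giving (5)!/(4!) = 5.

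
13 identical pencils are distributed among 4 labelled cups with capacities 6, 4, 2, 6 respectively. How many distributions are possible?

45

Without the upper bounds there are C(16,3) = 560 ways to split 13 among 4 cups.
Subtract solutions that violate a single cap (substitute x_i' = x_i − (cap_i+1)): x_1 ≥ 7 gives C(9,3) = 84; x_2 ≥ 5 gives C(11,3) = 165; x_3 ≥ 3 gives C(13,3) = 286; x_4 ≥ 7 gives C(9,3) = 84. Together 619.
Add back pairs where two caps are both exceeded: 4 + 20 + 0 + 56 + 4 + 20 = 104.
By inclusion–exclusion the count is 560 − 619 + 104 = 45.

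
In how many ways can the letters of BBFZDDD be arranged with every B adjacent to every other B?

120

Treat the 2 copies of B as a single block. The multiset to arrange is then {BB, D, D, D, F, Z}, 6 items in all.
That gives (6)!/(3!) = 120 arrangements.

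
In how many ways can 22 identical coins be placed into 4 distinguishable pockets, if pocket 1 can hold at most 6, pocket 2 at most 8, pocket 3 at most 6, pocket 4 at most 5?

Without the upper bounds there are C(25,3) = 2300 ways to split 22 among 4 pockets.
Subtract solutions that violate a single cap (substitute x_i' = x_i − (cap_i+1)): x_1 ≥ 7 gives C(18,3) = 816; x_2 ≥ 9 gives C(16,3) = 560; x_3 ≥ 7 gives C(18,3) = 816; x_4 ≥ 6 gives C(19,3) = 969. Together 3161.
Add back pairs where two caps are both exceeded: 84 + 165 + 220 + 84 + 120 + 220 = 893.
Subtract triples: 0 + 1 + 10 + 1 = 12.
By inclusion–exclusion the count is 2300 − 3161 + 893 − 12 = 20.

20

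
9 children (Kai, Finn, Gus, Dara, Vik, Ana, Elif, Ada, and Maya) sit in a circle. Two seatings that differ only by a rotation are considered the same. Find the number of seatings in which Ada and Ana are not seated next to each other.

30240

All circular seatings of 9 people number (8)! = 40320.
Seatings with Ada beside Ana: treat them as a block with 2 internal orders, giving 2 × (7)! = 10080.
Subtracting, 40320 − 10080 = 30240.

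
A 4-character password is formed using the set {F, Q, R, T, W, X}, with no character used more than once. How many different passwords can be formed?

This is a permutation of 4 out of 6: P(6,4) = 6!/2!.
That product is 6 × 5 × 4 × 3 = 360.

360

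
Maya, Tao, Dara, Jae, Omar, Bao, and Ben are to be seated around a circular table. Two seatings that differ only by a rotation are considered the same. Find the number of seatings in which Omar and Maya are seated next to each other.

240

Glue Omar and Maya into a block (2 internal orders). Seating 6 units around a circle gives (5)! arrangements.
So 2 × (5)! = 2 × 120 = 240.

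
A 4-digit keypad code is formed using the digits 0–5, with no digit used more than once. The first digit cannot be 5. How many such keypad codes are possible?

300

The first digit has 6−1 = 5 choices (anything except 5).
The remaining 3 digits are filled from the other 5 symbols without repetition: 5 × 4 × 3 = 60.
Total: 5 × 60 = 300.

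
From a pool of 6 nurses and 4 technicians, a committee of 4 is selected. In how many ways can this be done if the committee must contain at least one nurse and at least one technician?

194

With no constraint there are C(10,4) = 210 possible selections.
Selections missing a whole group: no nurses → C(4,4) = 1; no technicians → C(6,4) = 15.
Both groups omitted at once is impossible, so 210 − 16 = 194.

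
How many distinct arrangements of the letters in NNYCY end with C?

6

Fix C in the last position and arrange the remaining 4 letters.
Those 4 letters have N appearing twice and Y appearing twice, giving (4)!/(2!·2!) = 6.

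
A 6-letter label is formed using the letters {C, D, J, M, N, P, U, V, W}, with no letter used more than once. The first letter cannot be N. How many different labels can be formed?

The first letter has 9−1 = 8 choices (anything except N).
The remaining 5 letters are filled from the other 8 symbols without repetition: 8 × 7 × 6 × 5 × 4 = 6720.
Total: 8 × 6720 = 53760.

53760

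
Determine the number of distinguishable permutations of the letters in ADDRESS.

1260

The 7 letters of ADDRESS have repeats: D appearing twice and S appearing twice.
So there are 7! / (2!·2!) = 1260 distinguishable arrangements.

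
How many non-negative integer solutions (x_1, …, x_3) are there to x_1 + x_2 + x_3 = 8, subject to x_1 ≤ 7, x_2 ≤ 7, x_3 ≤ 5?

37

Without the upper bounds there are C(10,2) = 45 ways to split 8 among 3 variables.
Subtract solutions that violate a single cap (substitute x_i' = x_i − (cap_i+1)): x_1 ≥ 8 gives C(2,2) = 1; x_2 ≥ 8 gives C(2,2) = 1; x_3 ≥ 6 gives C(4,2) = 6. Together 8.
No two caps can be exceeded simultaneously, so the pair terms are all 0.
By inclusion–exclusion the count is 45 − 8 + 0 = 37.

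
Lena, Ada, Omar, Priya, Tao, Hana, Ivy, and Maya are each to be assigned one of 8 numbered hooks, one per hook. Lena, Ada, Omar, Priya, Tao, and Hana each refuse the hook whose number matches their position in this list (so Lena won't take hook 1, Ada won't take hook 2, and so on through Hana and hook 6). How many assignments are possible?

Let Aᵢ (for 1 ≤ i ≤ 6) be the placements that put person i in their forbidden hook. Any j of these fix j positions, leaving (8−j)! ways to fill the rest, and there are C(6,j) ways to pick which j.
By inclusion–exclusion, the number of valid placements is Σ_{j=0}^{6} (−1)^j C(6,j)·(8−j)!.
Computing: 40320 − 30240 + 10800 − 2400 + 360 − 36 + 2 = 18806.

18806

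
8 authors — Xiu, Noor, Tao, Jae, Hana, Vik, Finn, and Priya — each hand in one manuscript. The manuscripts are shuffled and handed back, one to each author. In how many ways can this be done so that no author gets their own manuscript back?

Let Aᵢ be the assignments in which author i gets their own manuscript. We want the size of the complement of A₁∪…∪A_8.
By inclusion–exclusion this is Σ_{j=0}^{8} (−1)^j C(8,j)·(8−j)!.
Computing: 40320 − 40320 + 20160 − 6720 + 1680 − 336 + 56 − 8 + 1 = 14833.

14833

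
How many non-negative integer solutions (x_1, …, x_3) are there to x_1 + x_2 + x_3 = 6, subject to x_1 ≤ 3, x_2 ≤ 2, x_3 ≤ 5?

By stars and bars, unrestricted non-negative solutions to x_1+…+x_3 = 6 number C(6+2,2) = 28.
Subtract solutions that violate a single cap (substitute x_i' = x_i − (cap_i+1)): x_1 ≥ 4 gives C(4,2) = 6; x_2 ≥ 3 gives C(5,2) = 10; x_3 ≥ 6 gives C(2,2) = 1. Together 17.
No two caps can be exceeded simultaneously, so the pair terms are all 0.
By inclusion–exclusion the count is 28 − 17 + 0 = 11.

11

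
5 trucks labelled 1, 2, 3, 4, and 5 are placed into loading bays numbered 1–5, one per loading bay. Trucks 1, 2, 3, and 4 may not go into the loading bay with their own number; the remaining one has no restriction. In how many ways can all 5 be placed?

53

Let Aᵢ (for 1 ≤ i ≤ 4) be the placements that put truck i in its forbidden loading bay. Any j of these fix j positions, leaving (5−j)! ways to fill the rest, and there are C(4,j) ways to pick which j.
By inclusion–exclusion, the number of valid placements is Σ_{j=0}^{4} (−1)^j C(4,j)·(5−j)!.
Computing: 120 − 96 + 36 − 8 + 1 = 53.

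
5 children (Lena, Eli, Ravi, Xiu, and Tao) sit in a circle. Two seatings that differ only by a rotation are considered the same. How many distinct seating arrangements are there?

Around a circle, 5 distinct people have 5!/5 = (4)! = 24 rotationally distinct seatings.

24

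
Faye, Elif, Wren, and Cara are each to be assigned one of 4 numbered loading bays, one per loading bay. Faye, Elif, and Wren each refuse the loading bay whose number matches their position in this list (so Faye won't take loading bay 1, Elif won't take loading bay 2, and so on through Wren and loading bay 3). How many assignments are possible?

11

Let Aᵢ (for i ∈ {1, 2, 3}) be the placements that put person i in their forbidden loading bay. Any j of these fix j positions, leaving (4−j)! ways to fill the rest, and there are C(3,j) ways to pick which j.
By inclusion–exclusion, the number of valid placements is Σ_{j=0}^{3} (−1)^j C(3,j)·(4−j)!.
Computing: 24 − 18 + 6 − 1 = 11.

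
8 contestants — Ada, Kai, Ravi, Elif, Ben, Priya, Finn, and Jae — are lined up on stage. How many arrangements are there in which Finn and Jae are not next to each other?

There are 8! = 40320 arrangements in all. If Finn and Jae are adjacent, merging them into one block gives 2·(7)! = 10080 arrangements.
So 40320 − 10080 = 30240 arrangements keep them apart.

30240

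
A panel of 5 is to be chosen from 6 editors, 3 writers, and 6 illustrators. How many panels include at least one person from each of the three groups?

Total 5-person selections from all 15: C(15,5) = 3003.
Selections missing a whole group: no editors → C(9,5) = 126; no writers → C(12,5) = 792; no illustrators → C(9,5) = 126.
Add back selections omitting two groups (i.e. drawn from a single group): C(6,5) + C(3,5) + C(6,5) = 12.
By inclusion–exclusion: 3003 − 1044 + 12 = 1971.

1971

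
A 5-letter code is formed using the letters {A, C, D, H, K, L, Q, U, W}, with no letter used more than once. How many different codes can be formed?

15120

With no repetition, fill the 5 letters in order: 9 choices, then 8, down to 5.
9 × 8 × 7 × 6 × 5 = 15120.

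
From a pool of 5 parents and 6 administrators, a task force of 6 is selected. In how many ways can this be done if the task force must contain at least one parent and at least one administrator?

461

Unrestricted: C(11,6) = 462 ways to pick any 6 of the 11.
Selections missing a whole group: no parents → C(6,6) = 1; no administrators → C(5,6) = 0.
Both groups omitted at once is impossible, so 462 − 1 = 461.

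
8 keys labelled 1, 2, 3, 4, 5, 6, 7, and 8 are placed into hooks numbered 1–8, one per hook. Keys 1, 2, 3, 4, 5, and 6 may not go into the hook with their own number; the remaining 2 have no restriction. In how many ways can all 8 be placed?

Let Aᵢ (for 1 ≤ i ≤ 6) be the placements that put key i in its forbidden hook. Any j of these fix j positions, leaving (8−j)! ways to fill the rest, and there are C(6,j) ways to pick which j.
By inclusion–exclusion, the number of valid placements is Σ_{j=0}^{6} (−1)^j C(6,j)·(8−j)!.
Computing: 40320 − 30240 + 10800 − 2400 + 360 − 36 + 2 = 18806.

18806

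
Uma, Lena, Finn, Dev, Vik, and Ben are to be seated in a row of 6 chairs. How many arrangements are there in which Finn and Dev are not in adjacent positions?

480

There are 6! = 720 arrangements in all. If Finn and Dev are adjacent, merging them into one block gives 2·(5)! = 240 arrangements.
Complementary counting: 720 − 240 = 480.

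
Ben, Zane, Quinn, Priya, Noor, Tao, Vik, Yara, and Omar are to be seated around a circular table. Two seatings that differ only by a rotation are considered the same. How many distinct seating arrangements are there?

40320

Seat Ben anywhere (absorbing the rotational symmetry), then permute the other 8: (8)! = 40320.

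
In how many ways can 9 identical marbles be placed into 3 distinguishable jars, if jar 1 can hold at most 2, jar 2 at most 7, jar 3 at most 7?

21

By stars and bars, unrestricted non-negative solutions to x_1+…+x_3 = 9 number C(9+2,2) = 55.
Subtract solutions that violate a single cap (substitute x_i' = x_i − (cap_i+1)): x_1 ≥ 3 gives C(8,2) = 28; x_2 ≥ 8 gives C(3,2) = 3; x_3 ≥ 8 gives C(3,2) = 3. Together 34.
No two caps can be exceeded simultaneously, so the pair terms are all 0.
By inclusion–exclusion the count is 55 − 34 + 0 = 21.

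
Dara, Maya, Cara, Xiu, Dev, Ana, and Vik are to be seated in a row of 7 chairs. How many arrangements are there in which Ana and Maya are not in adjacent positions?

Of the 7! = 5040 arrangements, those with Ana and Maya adjacent number 2 × 6! = 1440 (treat the pair as a block with 2 internal orders).
So 5040 − 1440 = 3600 arrangements keep them apart.

3600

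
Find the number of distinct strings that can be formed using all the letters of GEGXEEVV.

1680

GEGXEEVV has 8 letters with E appearing 3 times, G appearing twice, and V appearing twice.
So there are 8! / (3!·2!·2!) = 1680 distinguishable arrangements.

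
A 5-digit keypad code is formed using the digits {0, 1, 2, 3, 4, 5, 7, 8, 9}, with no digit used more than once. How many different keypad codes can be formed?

15120

Choose and order 5 of the 9 symbols: the first digit has 9 options, the next 8, and so on down to 5.
That product is 9 × 8 × 7 × 6 × 5 = 15120.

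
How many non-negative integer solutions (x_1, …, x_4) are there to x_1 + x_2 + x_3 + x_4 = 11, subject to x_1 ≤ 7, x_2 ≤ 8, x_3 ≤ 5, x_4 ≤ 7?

Ignoring the caps, the number of non-negative solutions to x_1+…+x_4 = 11 is C(14,3) = 364.
Subtract solutions that violate a single cap (substitute x_i' = x_i − (cap_i+1)): x_1 ≥ 8 gives C(6,3) = 20; x_2 ≥ 9 gives C(5,3) = 10; x_3 ≥ 6 gives C(8,3) = 56; x_4 ≥ 8 gives C(6,3) = 20. Together 106.
No two caps can be exceeded simultaneously, so the pair terms are all 0.
By inclusion–exclusion the count is 364 − 106 + 0 = 258.

258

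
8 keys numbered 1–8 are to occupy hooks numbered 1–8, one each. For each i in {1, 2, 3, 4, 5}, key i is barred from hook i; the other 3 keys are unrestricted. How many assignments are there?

21234

Let Aᵢ (for 1 ≤ i ≤ 5) be the placements that put key i in its forbidden hook. Any j of these fix j positions, leaving (8−j)! ways to fill the rest, and there are C(5,j) ways to pick which j.
By inclusion–exclusion, the number of valid placements is Σ_{j=0}^{5} (−1)^j C(5,j)·(8−j)!.
Computing: 40320 − 25200 + 7200 − 1200 + 120 − 6 = 21234.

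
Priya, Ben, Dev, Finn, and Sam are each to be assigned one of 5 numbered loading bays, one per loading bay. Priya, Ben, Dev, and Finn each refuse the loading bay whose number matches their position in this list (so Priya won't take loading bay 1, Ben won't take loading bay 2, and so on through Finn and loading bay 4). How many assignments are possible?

Let Aᵢ (for 1 ≤ i ≤ 4) be the placements that put person i in their forbidden loading bay. Any j of these fix j positions, leaving (5−j)! ways to fill the rest, and there are C(4,j) ways to pick which j.
By inclusion–exclusion, the number of valid placements is Σ_{j=0}^{4} (−1)^j C(4,j)·(5−j)!.
Computing: 120 − 96 + 36 − 8 + 1 = 53.

53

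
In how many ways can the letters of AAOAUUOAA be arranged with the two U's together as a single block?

Treat the 2 copies of U as a single block. The multiset to arrange is then {UU, A, A, A, A, A, O, O}, 8 items in all.
That gives (8)!/(5!·2!) = 168 arrangements.

168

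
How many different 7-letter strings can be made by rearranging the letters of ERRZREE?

Letter multiplicities in ERRZREE: E×3, R×3, Z×1.
Dividing 7! = 5040 by 3!·3! = 36 for the repeated letters gives 140.

140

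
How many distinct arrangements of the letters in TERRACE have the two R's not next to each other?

900

There are 7!/(2!·2!) = 1260 arrangements of TERRACE in total.
Arrangements with the R's together: treat RR as one letter, giving (6)!/(2!) = 360.
Hence 1260 − 360 = 900.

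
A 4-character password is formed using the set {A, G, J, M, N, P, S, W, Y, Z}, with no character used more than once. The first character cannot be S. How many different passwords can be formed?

4536

The first character has 10−1 = 9 choices (anything except S).
The remaining 3 characters are filled from the other 9 symbols without repetition: 9 × 8 × 7 = 504.
Total: 9 × 504 = 4536.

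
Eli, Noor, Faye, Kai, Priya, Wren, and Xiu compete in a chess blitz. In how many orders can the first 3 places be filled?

210

This is an ordered selection of 3 from 7: P(7,3).
That gives 7 × 6 × 5 = 210.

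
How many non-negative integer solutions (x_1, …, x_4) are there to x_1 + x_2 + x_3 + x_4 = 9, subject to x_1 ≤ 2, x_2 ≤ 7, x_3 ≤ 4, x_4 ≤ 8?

Without the upper bounds there are C(12,3) = 220 ways to split 9 among 4 variables.
Subtract solutions that violate a single cap (substitute x_i' = x_i − (cap_i+1)): x_1 ≥ 3 gives C(9,3) = 84; x_2 ≥ 8 gives C(4,3) = 4; x_3 ≥ 5 gives C(7,3) = 35; x_4 ≥ 9 gives C(3,3) = 1. Together 124.
Add back pairs where two caps are both exceeded: 0 + 4 + 0 + 0 + 0 + 0 = 4.
By inclusion–exclusion the count is 220 − 124 + 4 = 100.

100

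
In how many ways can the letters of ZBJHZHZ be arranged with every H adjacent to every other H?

120

Treat the 2 copies of H as a single block. The multiset to arrange is then {HH, B, J, Z, Z, Z}, 6 items in all.
That gives (6)!/(3!) = 120 arrangements.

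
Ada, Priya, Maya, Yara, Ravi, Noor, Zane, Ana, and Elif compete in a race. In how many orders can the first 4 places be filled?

3024

This is an ordered selection of 4 from 9: P(9,4).
That gives 9 × 8 × 7 × 6 = 3024.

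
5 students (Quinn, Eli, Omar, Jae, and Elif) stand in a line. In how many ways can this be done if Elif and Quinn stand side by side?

48

Glue Elif and Quinn into one block (2 internal orders), leaving 4 units to arrange in a row.
That gives 2 × 4! = 2 × 24 = 48.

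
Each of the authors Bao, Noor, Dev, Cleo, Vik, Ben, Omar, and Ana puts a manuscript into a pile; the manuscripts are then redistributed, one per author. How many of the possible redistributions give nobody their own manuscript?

14833

Count assignments avoiding every fixed point. For any j of the 8 authors fixed to their own manuscript, the other 8−j can be arranged in (8−j)! ways.
By inclusion–exclusion this is Σ_{j=0}^{8} (−1)^j C(8,j)·(8−j)!.
Computing: 40320 − 40320 + 20160 − 6720 + 1680 − 336 + 56 − 8 + 1 = 14833.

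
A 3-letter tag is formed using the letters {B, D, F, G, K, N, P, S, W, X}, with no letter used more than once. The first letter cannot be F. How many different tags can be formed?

648

The first letter has 10−1 = 9 choices (anything except F).
The remaining 2 letters are filled from the other 9 symbols without repetition: 9 × 8 = 72.
Total: 9 × 72 = 648.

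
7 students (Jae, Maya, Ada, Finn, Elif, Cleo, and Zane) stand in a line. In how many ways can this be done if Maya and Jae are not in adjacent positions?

3600

Of the 7! = 5040 arrangements, those with Maya and Jae adjacent number 2 × 6! = 1440 (treat the pair as a block with 2 internal orders).
So 5040 − 1440 = 3600 arrangements keep them apart.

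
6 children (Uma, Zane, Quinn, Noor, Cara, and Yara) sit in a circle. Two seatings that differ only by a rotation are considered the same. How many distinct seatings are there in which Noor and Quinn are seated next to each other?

48

Glue Noor and Quinn into a block (2 internal orders). Seating 5 units around a circle gives (4)! arrangements.
So 2 × (4)! = 2 × 24 = 48.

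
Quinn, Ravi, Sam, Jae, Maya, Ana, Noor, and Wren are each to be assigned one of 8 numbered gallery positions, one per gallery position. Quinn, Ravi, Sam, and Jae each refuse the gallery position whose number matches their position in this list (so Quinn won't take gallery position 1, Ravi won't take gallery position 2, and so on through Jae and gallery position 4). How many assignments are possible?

Let Aᵢ (for 1 ≤ i ≤ 4) be the placements that put person i in their forbidden gallery position. Any j of these fix j positions, leaving (8−j)! ways to fill the rest, and there are C(4,j) ways to pick which j.
By inclusion–exclusion, the number of valid placements is Σ_{j=0}^{4} (−1)^j C(4,j)·(8−j)!.
Computing: 40320 − 20160 + 4320 − 480 + 24 = 24024.

24024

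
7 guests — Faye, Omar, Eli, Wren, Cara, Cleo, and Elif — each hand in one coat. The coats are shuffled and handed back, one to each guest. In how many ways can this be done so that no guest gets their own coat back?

Count assignments avoiding every fixed point. For any j of the 7 guests fixed to their own coat, the other 7−j can be arranged in (7−j)! ways.
By inclusion–exclusion this is Σ_{j=0}^{7} (−1)^j C(7,j)·(7−j)!.
Computing: 5040 − 5040 + 2520 − 840 + 210 − 42 + 7 − 1 = 1854.

1854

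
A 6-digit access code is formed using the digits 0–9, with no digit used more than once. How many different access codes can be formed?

With no repetition, fill the 6 digits in order: 10 choices, then 9, down to 5.
That product is 10 × 9 × 8 × 7 × 6 × 5 = 151200.

151200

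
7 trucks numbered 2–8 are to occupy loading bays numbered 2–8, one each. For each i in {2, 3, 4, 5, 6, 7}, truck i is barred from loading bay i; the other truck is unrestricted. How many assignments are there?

2119

Let Aᵢ (for 2 ≤ i ≤ 7) be the placements that put truck i in its forbidden loading bay. Any j of these fix j positions, leaving (7−j)! ways to fill the rest, and there are C(6,j) ways to pick which j.
By inclusion–exclusion, the number of valid placements is Σ_{j=0}^{6} (−1)^j C(6,j)·(7−j)!.
Computing: 5040 − 4320 + 1800 − 480 + 90 − 12 + 1 = 2119.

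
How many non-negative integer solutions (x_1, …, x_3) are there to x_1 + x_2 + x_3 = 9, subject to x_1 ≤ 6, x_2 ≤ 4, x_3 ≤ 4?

19

Without the upper bounds there are C(11,2) = 55 ways to split 9 among 3 variables.
Subtract solutions that violate a single cap (substitute x_i' = x_i − (cap_i+1)): x_1 ≥ 7 gives C(4,2) = 6; x_2 ≥ 5 gives C(6,2) = 15; x_3 ≥ 5 gives C(6,2) = 15. Together 36.
No two caps can be exceeded simultaneously, so the pair terms are all 0.
By inclusion–exclusion the count is 55 − 36 + 0 = 19.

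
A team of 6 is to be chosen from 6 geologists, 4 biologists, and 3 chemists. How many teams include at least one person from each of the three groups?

Unrestricted: C(13,6) = 1716 ways to pick any 6 of the 13.
Subtract selections that omit an entire group: no geologists → C(7,6) = 7; no biologists → C(9,6) = 84; no chemists → C(10,6) = 210.
Add back selections omitting two groups (i.e. drawn from a single group): C(6,6) + C(4,6) + C(3,6) = 1.
By inclusion–exclusion: 1716 − 301 + 1 = 1416.

1416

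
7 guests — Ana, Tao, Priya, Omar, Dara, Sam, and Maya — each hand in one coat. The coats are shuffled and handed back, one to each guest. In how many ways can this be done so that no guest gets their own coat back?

Let Aᵢ be the assignments in which guest i gets their own coat. We want the size of the complement of A₁∪…∪A_7.
By inclusion–exclusion this is Σ_{j=0}^{7} (−1)^j C(7,j)·(7−j)!.
Computing: 5040 − 5040 + 2520 − 840 + 210 − 42 + 7 − 1 = 1854.

1854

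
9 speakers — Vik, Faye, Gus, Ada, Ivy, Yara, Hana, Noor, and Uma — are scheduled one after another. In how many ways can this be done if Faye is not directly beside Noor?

Of the 9! = 362880 arrangements, those with Faye and Noor adjacent number 2 × 8! = 80640 (treat the pair as a block with 2 internal orders).
So 362880 − 80640 = 282240 arrangements keep them apart.

282240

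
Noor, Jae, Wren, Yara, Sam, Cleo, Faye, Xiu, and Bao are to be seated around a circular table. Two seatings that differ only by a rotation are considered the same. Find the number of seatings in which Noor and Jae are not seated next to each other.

Without the restriction there are (8)! = 40320 seatings.
Seatings with Noor beside Jae: treat them as a block with 2 internal orders, giving 2 × (7)! = 10080.
Subtracting, 40320 − 10080 = 30240.

30240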